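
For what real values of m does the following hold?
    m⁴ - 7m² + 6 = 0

m = -2.4495 or m = -1 or m = 1 or m = 2.4495

Let u = m². The equation becomes u² - 7u + 6 = 0.
Factor: (u - 6)(u - 1) = 0, so u = 6 or u = 1.
m² = 6 gives m = ±√(6) ≈ ±2.4495.
m² = 1 gives m = ±1.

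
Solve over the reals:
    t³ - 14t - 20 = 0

t = -2.3166 or t = -2 or t = 4.3166

Possible rational roots are divisors of -20. Testing t = -2 gives 0, so (t + 2) is a factor.
Divide: t³ - 14t - 20 = (t + 2)(t² - 2t - 10).
Apply the quadratic formula to t² - 2t - 10 = 0: t = (2 ± √44)/2, i.e. t ≈ 4.3166 or t ≈ -2.3166.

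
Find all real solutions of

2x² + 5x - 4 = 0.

x = -3.1375 or x = 0.6375

Discriminant: (5)² − 4·2·(-4) = 57.
Quadratic formula: x = (-5 ± √57) / 4.
So x = -5/4 + √(57)/4 ≈ 0.6375 or x = -√(57)/4 - 5/4 ≈ -3.1375.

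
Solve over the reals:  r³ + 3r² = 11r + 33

r = -3.3166 or r = -3 or r = 3.3166

Rearrange: r³ + 3r² - 11r - 33 = 0.
Possible rational roots are divisors of -33. Testing r = -3 gives 0, so (r + 3) is a factor.
Divide: r³ + 3r² - 11r - 33 = (r + 3)(r² - 11).
Apply the quadratic formula to r² - 11 = 0: r = (0 ± √44)/2, i.e. r ≈ 3.3166 or r ≈ -3.3166.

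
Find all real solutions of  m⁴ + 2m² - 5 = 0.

Let u = m². The equation becomes u² + 2u - 5 = 0.
By the quadratic formula, u = -1 + √(6) or u = -√(6) - 1.
m² = -1 + √(6) gives m = ±√(-1 + √(6)) ≈ ±1.2039.
m² = -√(6) - 1 < 0 has no real solution.

m = -1.2039 or m = 1.2039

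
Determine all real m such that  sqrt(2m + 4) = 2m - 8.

Square both sides: 2m + 4 = (2m - 8)^2.
Expand and rearrange: 4m^2 - 34m + 60 = 0.
Solving gives m = 6 or m = 2.5.
Check each candidate in the original equation:
  m = 6: sqrt(16) = 4, while 2m - 8 = 4 — valid.
  m = 2.5: sqrt(9) = 3, while 2m - 8 = -3 — extraneous.

m = 6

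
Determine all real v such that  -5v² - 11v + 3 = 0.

v = -2.4454 or v = 0.2454

Discriminant: (-11)² − 4·(-5)·3 = 181.
Quadratic formula: v = (11 ± √181) / (-10).
So v = -√(181)/10 - 11/10 ≈ -2.4454 or v = -11/10 + √(181)/10 ≈ 0.2454.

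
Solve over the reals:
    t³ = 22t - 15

t = -5 or t = 0.6972 or t = 4.3028

Rearrange: t³ - 22t + 15 = 0.
Possible rational roots are divisors of 15. Testing t = -5 gives 0, so (t + 5) is a factor.
Divide: t³ - 22t + 15 = (t + 5)(t² - 5t + 3).
Apply the quadratic formula to t² - 5t + 3 = 0: t = (5 ± √13)/2, i.e. t ≈ 4.3028 or t ≈ 0.6972.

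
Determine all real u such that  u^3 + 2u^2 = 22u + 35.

u = -5 or u = -1.5414 or u = 4.5414

Rearrange: u^3 + 2u^2 - 22u - 35 = 0.
Possible rational roots are divisors of -35. Testing u = -5 gives 0, so (u + 5) is a factor.
Divide: u^3 + 2u^2 - 22u - 35 = (u + 5)(u^2 - 3u - 7).
Apply the quadratic formula to u^2 - 3u - 7 = 0: u = (3 +/- sqrt(37))/2, i.e. u ~= 4.5414 or u ~= -1.5414.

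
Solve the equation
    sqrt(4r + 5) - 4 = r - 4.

Isolate the radical: sqrt(4r + 5) = r.
Square both sides: 4r + 5 = (r)^2.
Expand and rearrange: r^2 - 4r - 5 = 0.
Solving gives r = 5 or r = -1.
Check each candidate in the original equation:
  r = 5: sqrt(25) = 5, while r = 5 — valid.
  r = -1: sqrt(1) = 1, while r = -1 — extraneous.

r = 5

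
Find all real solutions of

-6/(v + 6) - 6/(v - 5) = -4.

v = -4.7009 or v = 6.7009

Multiply both sides by (v + 6)(v - 5):
-6(v - 5) - 6(v + 6) = -4(v + 6)(v - 5).
Expand and collect terms: -4v² + 8v + 126 = 0.
By the quadratic formula, v = (-8 ± √2080) / -8, so v ≈ -4.7009 or v ≈ 6.7009.
Neither value makes a denominator zero (v ≠ -6, v ≠ 5), so both are valid.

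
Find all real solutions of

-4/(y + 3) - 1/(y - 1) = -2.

Multiply both sides by (y + 3)(y - 1):
-4(y - 1) - (y + 3) = -2(y + 3)(y - 1).
Expand and collect terms: -2y^2 + y + 5 = 0.
By the quadratic formula, y = (-1 +/- sqrt(41)) / -4, so y ~= -1.3508 or y ~= 1.8508.
Neither value makes a denominator zero (y != -3, y != 1), so both are valid.

y = -1.3508 or y = 1.8508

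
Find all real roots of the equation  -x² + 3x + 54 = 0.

x = -6 or x = 9

Factor: -1(x - 9)(x + 6) = 0.
So x = 9 or x = -6.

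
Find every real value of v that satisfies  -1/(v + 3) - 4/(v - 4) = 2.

v = -3.6762 or v = 2.1762

Multiply both sides by (v + 3)(v - 4):
-(v - 4) - 4(v + 3) = 2(v + 3)(v - 4).
Expand and collect terms: 2v^2 + 3v - 16 = 0.
By the quadratic formula, v = (-3 +/- sqrt(137)) / 4, so v ~= 2.1762 or v ~= -3.6762.
Neither value makes a denominator zero (v != -3, v != 4), so both are valid.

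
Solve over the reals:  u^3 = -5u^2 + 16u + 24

Rearrange: u^3 + 5u^2 - 16u - 24 = 0.
Possible rational roots are divisors of -24. Testing u = 3 gives 0, so (u - 3) is a factor.
Divide: u^3 + 5u^2 - 16u - 24 = (u - 3)(u^2 + 8u + 8).
Apply the quadratic formula to u^2 + 8u + 8 = 0: u = (-8 +/- sqrt(32))/2, i.e. u ~= -1.1716 or u ~= -6.8284.

u = -6.8284 or u = -1.1716 or u = 3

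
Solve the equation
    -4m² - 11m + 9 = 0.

m = -3.4099 or m = 0.6599

Discriminant: (-11)² − 4·(-4)·9 = 265.
Quadratic formula: m = (11 ± √265) / (-8).
So m = -√(265)/8 - 11/8 ≈ -3.4099 or m = -11/8 + √(265)/8 ≈ 0.6599.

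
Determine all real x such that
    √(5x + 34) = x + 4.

Square both sides: 5x + 34 = (x + 4)².
Expand and rearrange: x² + 3x - 18 = 0.
Solving gives x = 3 or x = -6.
Check each candidate in the original equation:
  x = 3: √(49) = 7, while x + 4 = 7 — valid.
  x = -6: √(4) = 2, while x + 4 = -2 — extraneous.

x = 3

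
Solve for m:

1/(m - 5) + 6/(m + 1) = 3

Multiply both sides by (m - 5)(m + 1):
(m + 1) + 6(m - 5) = 3(m - 5)(m + 1).
Expand and collect terms: 3m² - 19m + 14 = 0.
By the quadratic formula, m = (19 ± √193) / 6, so m ≈ 5.4821 or m ≈ 0.8513.
Neither value makes a denominator zero (m ≠ 5, m ≠ -1), so both are valid.

m = 0.8513 or m = 5.4821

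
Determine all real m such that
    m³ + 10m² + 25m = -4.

m = -5.8284 or m = -4 or m = -0.1716

Rearrange: m³ + 10m² + 25m + 4 = 0.
Possible rational roots are divisors of 4. Testing m = -4 gives 0, so (m + 4) is a factor.
Divide: m³ + 10m² + 25m + 4 = (m + 4)(m² + 6m + 1).
Apply the quadratic formula to m² + 6m + 1 = 0: m = (-6 ± √32)/2, i.e. m ≈ -0.1716 or m ≈ -5.8284.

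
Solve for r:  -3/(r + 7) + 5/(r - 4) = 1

r = -9.1747 or r = 8.1747

Multiply both sides by (r + 7)(r - 4):
-3(r - 4) + 5(r + 7) = (r + 7)(r - 4).
Expand and collect terms: r² + r - 75 = 0.
By the quadratic formula, r = (-1 ± √301) / 2, so r ≈ 8.1747 or r ≈ -9.1747.
Neither value makes a denominator zero (r ≠ -7, r ≠ 4), so both are valid.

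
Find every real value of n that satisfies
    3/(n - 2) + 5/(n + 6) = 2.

n = -4 or n = 4

Multiply both sides by (n - 2)(n + 6):
3(n + 6) + 5(n - 2) = 2(n - 2)(n + 6).
Expand and collect terms: 2n² - 32 = 0.
Factor or apply the quadratic formula: n = 4 or n = -4.
Neither value makes a denominator zero (n ≠ 2, n ≠ -6), so both are valid.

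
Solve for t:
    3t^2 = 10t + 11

Rearrange to standard form: 3t^2 - 10t - 11 = 0.
Discriminant: (-10)^2 - 4*3*(-11) = 232.
Quadratic formula: t = (10 +/- sqrt(232)) / 6.
So t = 5/3 + sqrt(58)/3 ~= 4.2053 or t = 5/3 - sqrt(58)/3 ~= -0.8719.

t = -0.8719 or t = 4.2053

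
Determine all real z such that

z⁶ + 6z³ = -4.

z = -1.7365 or z = -0.9142

Let u = z³. The equation becomes u² + 6u + 4 = 0.
By the quadratic formula, u = -3 + √(5) or u = -3 - √(5).
z³ = -3 + √(5) gives z = -∛(3 - √(5)) ≈ -0.9142.
z³ = -3 - √(5) gives z = -∛(√(5) + 3) ≈ -1.7365.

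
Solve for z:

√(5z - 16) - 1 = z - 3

z = 4 or z = 5

Isolate the radical: √(5z - 16) = z - 2.
Square both sides: 5z - 16 = (z - 2)².
Expand and rearrange: z² - 9z + 20 = 0.
Solving gives z = 5 or z = 4.
Check each candidate in the original equation:
  z = 5: √(9) = 3, while z - 2 = 3 — valid.
  z = 4: √(4) = 2, while z - 2 = 2 — valid.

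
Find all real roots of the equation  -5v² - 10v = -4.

v = -2.3416 or v = 0.3416

Rearrange to standard form: -5v² - 10v + 4 = 0.
Discriminant: (-10)² − 4·(-5)·4 = 180.
Quadratic formula: v = (10 ± √180) / (-10).
So v = -3·√(5)/5 - 1 ≈ -2.3416 or v = -1 + 3·√(5)/5 ≈ 0.3416.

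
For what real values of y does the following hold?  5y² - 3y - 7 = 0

Discriminant: (-3)² − 4·5·(-7) = 149.
Quadratic formula: y = (3 ± √149) / 10.
So y = 3/10 + √(149)/10 ≈ 1.5207 or y = 3/10 - √(149)/10 ≈ -0.9207.

y = -0.9207 or y = 1.5207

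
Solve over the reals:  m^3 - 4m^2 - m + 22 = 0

Possible rational roots are divisors of 22. Testing m = -2 gives 0, so (m + 2) is a factor.
Divide: m^3 - 4m^2 - m + 22 = (m + 2)(m^2 - 6m + 11).
The quadratic m^2 - 6m + 11 has discriminant -8 < 0, so no further real roots.

m = -2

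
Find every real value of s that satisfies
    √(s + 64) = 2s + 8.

Square both sides: s + 64 = (2s + 8)².
Expand and rearrange: 4s² + 31s = 0.
Solving gives s = 0 or s = -7.75.
Check each candidate in the original equation:
  s = 0: √(64) = 8, while 2s + 8 = 8 — valid.
  s = -7.75: √(56.25) = 7.5, while 2s + 8 = -7.5 — extraneous.

s = 0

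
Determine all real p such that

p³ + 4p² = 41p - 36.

Rearrange: p³ + 4p² - 41p + 36 = 0.
Possible rational roots are divisors of 36. Testing p = 4 gives 0, so (p - 4) is a factor.
Divide: p³ + 4p² - 41p + 36 = (p - 4)(p² + 8p - 9).
Factor the quadratic: p = 1 or p = -9.

p = -9 or p = 1 or p = 4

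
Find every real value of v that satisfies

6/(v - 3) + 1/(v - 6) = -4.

Multiply both sides by (v - 3)(v - 6):
6(v - 6) + (v - 3) = -4(v - 3)(v - 6).
Expand and collect terms: -4v^2 + 29v - 33 = 0.
By the quadratic formula, v = (-29 +/- sqrt(313)) / -8, so v ~= 1.4135 or v ~= 5.8365.
Neither value makes a denominator zero (v != 3, v != 6), so both are valid.

v = 1.4135 or v = 5.8365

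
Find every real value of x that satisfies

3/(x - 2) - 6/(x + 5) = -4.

Multiply both sides by (x - 2)(x + 5):
3(x + 5) - 6(x - 2) = -4(x - 2)(x + 5).
Expand and collect terms: -4x² - 9x + 13 = 0.
Factor or apply the quadratic formula: x = -3.25 or x = 1.
Neither value makes a denominator zero (x ≠ 2, x ≠ -5), so both are valid.

x = -3.25 or x = 1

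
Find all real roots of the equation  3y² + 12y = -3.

y = -3.7321 or y = -0.2679

Rearrange to standard form: 3y² + 12y + 3 = 0.
Discriminant: (12)² − 4·3·3 = 108.
Quadratic formula: y = (-12 ± √108) / 6.
So y = -2 + √(3) ≈ -0.2679 or y = -2 - √(3) ≈ -3.7321.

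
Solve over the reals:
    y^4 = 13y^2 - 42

y = -2.6458 or y = -2.4495 or y = 2.4495 or y = 2.6458

Let u = y^2. The equation becomes u^2 - 13u + 42 = 0.
Factor: (u - 6)(u - 7) = 0, so u = 6 or u = 7.
y^2 = 6 gives y = +/-sqrt(6) ~= +/-2.4495.
y^2 = 7 gives y = +/-sqrt(7) ~= +/-2.6458.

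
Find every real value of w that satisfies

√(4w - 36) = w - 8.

w = 10

Square both sides: 4w - 36 = (w - 8)².
Expand and rearrange: w² - 20w + 100 = 0.
This gives the repeated root w = 10.
Check in the original equation:
  w = 10: √(4) = 2, while w - 8 = 2 — valid.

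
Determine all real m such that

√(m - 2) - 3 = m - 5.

m = 2 or m = 3

Isolate the radical: √(m - 2) = m - 2.
Square both sides: m - 2 = (m - 2)².
Expand and rearrange: m² - 5m + 6 = 0.
Solving gives m = 3 or m = 2.
Check each candidate in the original equation:
  m = 3: √(1) = 1, while m - 2 = 1 — valid.
  m = 2: √(0) = 0, while m - 2 = 0 — valid.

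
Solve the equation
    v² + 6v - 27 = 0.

Factor: (v - 3)(v + 9) = 0.
So v = 3 or v = -9.

v = -9 or v = 3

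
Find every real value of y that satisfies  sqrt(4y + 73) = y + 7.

Square both sides: 4y + 73 = (y + 7)^2.
Expand and rearrange: y^2 + 10y - 24 = 0.
Solving gives y = 2 or y = -12.
Check each candidate in the original equation:
  y = 2: sqrt(81) = 9, while y + 7 = 9 — valid.
  y = -12: sqrt(25) = 5, while y + 7 = -5 — extraneous.

y = 2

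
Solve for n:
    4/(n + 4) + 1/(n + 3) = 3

Multiply both sides by (n + 4)(n + 3):
4(n + 3) + (n + 4) = 3(n + 4)(n + 3).
Expand and collect terms: 3n^2 + 16n + 20 = 0.
Factor or apply the quadratic formula: n = -2 or n = -3.3333.
Neither value makes a denominator zero (n != -4, n != -3), so both are valid.

n = -3.3333 or n = -2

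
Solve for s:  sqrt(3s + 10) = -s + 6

s = 2

Square both sides: 3s + 10 = (-s + 6)^2.
Expand and rearrange: s^2 - 15s + 26 = 0.
Solving gives s = 13 or s = 2.
Check each candidate in the original equation:
  s = 13: sqrt(49) = 7, while -s + 6 = -7 — extraneous.
  s = 2: sqrt(16) = 4, while -s + 6 = 4 — valid.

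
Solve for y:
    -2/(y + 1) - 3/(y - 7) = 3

y = -1.7527 or y = 6.086

Multiply both sides by (y + 1)(y - 7):
-2(y - 7) - 3(y + 1) = 3(y + 1)(y - 7).
Expand and collect terms: 3y² - 13y - 32 = 0.
By the quadratic formula, y = (13 ± √553) / 6, so y ≈ 6.086 or y ≈ -1.7527.
Neither value makes a denominator zero (y ≠ -1, y ≠ 7), so both are valid.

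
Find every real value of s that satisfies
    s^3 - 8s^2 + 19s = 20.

Rearrange: s^3 - 8s^2 + 19s - 20 = 0.
Possible rational roots are divisors of -20. Testing s = 5 gives 0, so (s - 5) is a factor.
Divide: s^3 - 8s^2 + 19s - 20 = (s - 5)(s^2 - 3s + 4).
The quadratic s^2 - 3s + 4 has discriminant -7 < 0, so no further real roots.

s = 5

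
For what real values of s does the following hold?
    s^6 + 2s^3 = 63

s = -2.0801 or s = 1.9129

Let u = s^3. The equation becomes u^2 + 2u - 63 = 0.
Factor: (u + 9)(u - 7) = 0, so u = -9 or u = 7.
s^3 = -9 gives s = -(9)^(1/3) ~= -2.0801.
s^3 = 7 gives s = (7)^(1/3) ~= 1.9129.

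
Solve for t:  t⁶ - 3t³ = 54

t = -1.8171 or t = 2.0801

Let u = t³. The equation becomes u² - 3u - 54 = 0.
Factor: (u + 6)(u - 9) = 0, so u = -6 or u = 9.
t³ = -6 gives t = -∛(6) ≈ -1.8171.
t³ = 9 gives t = ∛(9) ≈ 2.0801.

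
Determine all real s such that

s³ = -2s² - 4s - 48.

s = -4

Rearrange: s³ + 2s² + 4s + 48 = 0.
Possible rational roots are divisors of 48. Testing s = -4 gives 0, so (s + 4) is a factor.
Divide: s³ + 2s² + 4s + 48 = (s + 4)(s² - 2s + 12).
The quadratic s² - 2s + 12 has discriminant -44 < 0, so no further real roots.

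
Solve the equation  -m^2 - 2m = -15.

m = -5 or m = 3

Bring every term to one side: -m^2 - 2m + 15 = 0.
Factor: -1(m - 3)(m + 5) = 0.
So m = 3 or m = -5.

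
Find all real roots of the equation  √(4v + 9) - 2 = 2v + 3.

v = -2

Isolate the radical: √(4v + 9) = 2v + 5.
Square both sides: 4v + 9 = (2v + 5)².
Expand and rearrange: 4v² + 16v + 16 = 0.
This gives the repeated root v = -2.
Check in the original equation:
  v = -2: √(1) = 1, while 2v + 5 = 1 — valid.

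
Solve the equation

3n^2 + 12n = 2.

n = -4.1602 or n = 0.1602

Rearrange to standard form: 3n^2 + 12n - 2 = 0.
Discriminant: (12)^2 - 4*3*(-2) = 168.
Quadratic formula: n = (-12 +/- sqrt(168)) / 6.
So n = -2 + sqrt(42)/3 ~= 0.1602 or n = -sqrt(42)/3 - 2 ~= -4.1602.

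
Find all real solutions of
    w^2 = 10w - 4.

w = 0.4174 or w = 9.5826

Rearrange to standard form: w^2 - 10w + 4 = 0.
Discriminant: (-10)^2 - 4*1*4 = 84.
Quadratic formula: w = (10 +/- sqrt(84)) / 2.
So w = sqrt(21) + 5 ~= 9.5826 or w = 5 - sqrt(21) ~= 0.4174.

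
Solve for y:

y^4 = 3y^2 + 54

y = -3 or y = 3

Let u = y^2. The equation becomes u^2 - 3u - 54 = 0.
Factor: (u - 9)(u + 6) = 0, so u = 9 or u = -6.
y^2 = 9 gives y = +/-3.
y^2 = -6 < 0 has no real solution.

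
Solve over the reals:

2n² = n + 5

Rearrange to standard form: 2n² - n - 5 = 0.
Discriminant: (-1)² − 4·2·(-5) = 41.
Quadratic formula: n = (1 ± √41) / 4.
So n = 1/4 + √(41)/4 ≈ 1.8508 or n = 1/4 - √(41)/4 ≈ -1.3508.

n = -1.3508 or n = 1.8508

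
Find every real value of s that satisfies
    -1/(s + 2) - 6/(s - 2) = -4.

Multiply both sides by (s + 2)(s - 2):
-(s - 2) - 6(s + 2) = -4(s + 2)(s - 2).
Expand and collect terms: -4s² + 7s + 26 = 0.
By the quadratic formula, s = (-7 ± √465) / -8, so s ≈ -1.8205 or s ≈ 3.5705.
Neither value makes a denominator zero (s ≠ -2, s ≠ 2), so both are valid.

s = -1.8205 or s = 3.5705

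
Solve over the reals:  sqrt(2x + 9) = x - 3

x = 8

Square both sides: 2x + 9 = (x - 3)^2.
Expand and rearrange: x^2 - 8x = 0.
Solving gives x = 8 or x = 0.
Check each candidate in the original equation:
  x = 8: sqrt(25) = 5, while x - 3 = 5 — valid.
  x = 0: sqrt(9) = 3, while x - 3 = -3 — extraneous.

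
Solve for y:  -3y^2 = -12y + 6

Rearrange to standard form: -3y^2 + 12y - 6 = 0.
Discriminant: (12)^2 - 4*(-3)*(-6) = 72.
Quadratic formula: y = (-12 +/- sqrt(72)) / (-6).
So y = 2 - sqrt(2) ~= 0.5858 or y = sqrt(2) + 2 ~= 3.4142.

y = 0.5858 or y = 3.4142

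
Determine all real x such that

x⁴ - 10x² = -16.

Let u = x². The equation becomes u² - 10u + 16 = 0.
Factor: (u - 8)(u - 2) = 0, so u = 8 or u = 2.
x² = 8 gives x = ±2·√(2) ≈ ±2.8284.
x² = 2 gives x = ±√(2) ≈ ±1.4142.

x = -2.8284 or x = -1.4142 or x = 1.4142 or x = 2.8284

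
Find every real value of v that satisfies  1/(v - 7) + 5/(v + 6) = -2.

v = -8.5829 or v = 6.5829

Multiply both sides by (v - 7)(v + 6):
(v + 6) + 5(v - 7) = -2(v - 7)(v + 6).
Expand and collect terms: -2v^2 - 4v + 113 = 0.
By the quadratic formula, v = (4 +/- sqrt(920)) / -4, so v ~= -8.5829 or v ~= 6.5829.
Neither value makes a denominator zero (v != 7, v != -6), so both are valid.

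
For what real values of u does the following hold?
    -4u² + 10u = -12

Rearrange to standard form: -4u² + 10u + 12 = 0.
Discriminant: (10)² − 4·(-4)·12 = 292.
Quadratic formula: u = (-10 ± √292) / (-8).
So u = 5/4 - √(73)/4 ≈ -0.886 or u = 5/4 + √(73)/4 ≈ 3.386.

u = -0.886 or u = 3.386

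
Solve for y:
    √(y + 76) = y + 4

y = 5

Square both sides: y + 76 = (y + 4)².
Expand and rearrange: y² + 7y - 60 = 0.
Solving gives y = 5 or y = -12.
Check each candidate in the original equation:
  y = 5: √(81) = 9, while y + 4 = 9 — valid.
  y = -12: √(64) = 8, while y + 4 = -8 — extraneous.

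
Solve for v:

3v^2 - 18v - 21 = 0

v = -1 or v = 7

Factor: 3(v - 7)(v + 1) = 0.
So v = 7 or v = -1.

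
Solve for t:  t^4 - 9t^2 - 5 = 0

t = -3.0862 or t = 3.0862

Let u = t^2. The equation becomes u^2 - 9u - 5 = 0.
By the quadratic formula, u = 9/2 + sqrt(101)/2 or u = 9/2 - sqrt(101)/2.
t^2 = 9/2 + sqrt(101)/2 gives t = +/-sqrt(9/2 + sqrt(101)/2) ~= +/-3.0862.
t^2 = 9/2 - sqrt(101)/2 < 0 has no real solution.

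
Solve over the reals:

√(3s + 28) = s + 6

s = -1

Square both sides: 3s + 28 = (s + 6)².
Expand and rearrange: s² + 9s + 8 = 0.
Solving gives s = -1 or s = -8.
Check each candidate in the original equation:
  s = -1: √(25) = 5, while s + 6 = 5 — valid.
  s = -8: √(4) = 2, while s + 6 = -2 — extraneous.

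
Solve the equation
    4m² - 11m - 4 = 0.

Discriminant: (-11)² − 4·4·(-4) = 185.
Quadratic formula: m = (11 ± √185) / 8.
So m = 11/8 + √(185)/8 ≈ 3.0752 or m = 11/8 - √(185)/8 ≈ -0.3252.

m = -0.3252 or m = 3.0752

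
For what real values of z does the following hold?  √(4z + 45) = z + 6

z = 1

Square both sides: 4z + 45 = (z + 6)².
Expand and rearrange: z² + 8z - 9 = 0.
Solving gives z = 1 or z = -9.
Check each candidate in the original equation:
  z = 1: √(49) = 7, while z + 6 = 7 — valid.
  z = -9: √(9) = 3, while z + 6 = -3 — extraneous.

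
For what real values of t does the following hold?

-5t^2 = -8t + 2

t = 0.3101 or t = 1.2899

Rearrange to standard form: -5t^2 + 8t - 2 = 0.
Discriminant: (8)^2 - 4*(-5)*(-2) = 24.
Quadratic formula: t = (-8 +/- sqrt(24)) / (-10).
So t = 4/5 - sqrt(6)/5 ~= 0.3101 or t = sqrt(6)/5 + 4/5 ~= 1.2899.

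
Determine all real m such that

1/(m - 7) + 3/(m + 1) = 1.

m = 1.5359 or m = 8.4641

Multiply both sides by (m - 7)(m + 1):
(m + 1) + 3(m - 7) = (m - 7)(m + 1).
Expand and collect terms: m^2 - 10m + 13 = 0.
By the quadratic formula, m = (10 +/- sqrt(48)) / 2, so m ~= 8.4641 or m ~= 1.5359.
Neither value makes a denominator zero (m != 7, m != -1), so both are valid.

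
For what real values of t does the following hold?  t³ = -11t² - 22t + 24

Rearrange: t³ + 11t² + 22t - 24 = 0.
Possible rational roots are divisors of -24. Testing t = -4 gives 0, so (t + 4) is a factor.
Divide: t³ + 11t² + 22t - 24 = (t + 4)(t² + 7t - 6).
Apply the quadratic formula to t² + 7t - 6 = 0: t = (-7 ± √73)/2, i.e. t ≈ 0.772 or t ≈ -7.772.

t = -7.772 or t = -4 or t = 0.772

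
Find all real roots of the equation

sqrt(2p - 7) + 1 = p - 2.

p = 4

Isolate the radical: sqrt(2p - 7) = p - 3.
Square both sides: 2p - 7 = (p - 3)^2.
Expand and rearrange: p^2 - 8p + 16 = 0.
This gives the repeated root p = 4.
Check in the original equation:
  p = 4: sqrt(1) = 1, while p - 3 = 1 — valid.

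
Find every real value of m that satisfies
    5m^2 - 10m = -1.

Rearrange to standard form: 5m^2 - 10m + 1 = 0.
Discriminant: (-10)^2 - 4*5*1 = 80.
Quadratic formula: m = (10 +/- sqrt(80)) / 10.
So m = 2*sqrt(5)/5 + 1 ~= 1.8944 or m = 1 - 2*sqrt(5)/5 ~= 0.1056.

m = 0.1056 or m = 1.8944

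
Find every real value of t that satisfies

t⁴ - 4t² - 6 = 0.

t = -2.2721 or t = 2.2721

Let u = t². The equation becomes u² - 4u - 6 = 0.
By the quadratic formula, u = 2 + √(10) or u = 2 - √(10).
t² = 2 + √(10) gives t = ±√(2 + √(10)) ≈ ±2.2721.
t² = 2 - √(10) < 0 has no real solution.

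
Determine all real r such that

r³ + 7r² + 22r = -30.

r = -3

Rearrange: r³ + 7r² + 22r + 30 = 0.
Possible rational roots are divisors of 30. Testing r = -3 gives 0, so (r + 3) is a factor.
Divide: r³ + 7r² + 22r + 30 = (r + 3)(r² + 4r + 10).
The quadratic r² + 4r + 10 has discriminant -24 < 0, so no further real roots.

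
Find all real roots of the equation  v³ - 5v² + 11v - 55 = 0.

v = 5

Possible rational roots are divisors of -55. Testing v = 5 gives 0, so (v - 5) is a factor.
Divide: v³ - 5v² + 11v - 55 = (v - 5)(v² + 11).
The quadratic v² + 11 has discriminant -44 < 0, so no further real roots.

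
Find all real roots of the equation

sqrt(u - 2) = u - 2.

Square both sides: u - 2 = (u - 2)^2.
Expand and rearrange: u^2 - 5u + 6 = 0.
Solving gives u = 3 or u = 2.
Check each candidate in the original equation:
  u = 3: sqrt(1) = 1, while u - 2 = 1 — valid.
  u = 2: sqrt(0) = 0, while u - 2 = 0 — valid.

u = 2 or u = 3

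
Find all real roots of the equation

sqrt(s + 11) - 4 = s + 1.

Isolate the radical: sqrt(s + 11) = s + 5.
Square both sides: s + 11 = (s + 5)^2.
Expand and rearrange: s^2 + 9s + 14 = 0.
Solving gives s = -2 or s = -7.
Check each candidate in the original equation:
  s = -2: sqrt(9) = 3, while s + 5 = 3 — valid.
  s = -7: sqrt(4) = 2, while s + 5 = -2 — extraneous.

s = -2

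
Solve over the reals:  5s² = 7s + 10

s = -0.878 or s = 2.278

Rearrange to standard form: 5s² - 7s - 10 = 0.
Discriminant: (-7)² − 4·5·(-10) = 249.
Quadratic formula: s = (7 ± √249) / 10.
So s = 7/10 + √(249)/10 ≈ 2.278 or s = 7/10 - √(249)/10 ≈ -0.878.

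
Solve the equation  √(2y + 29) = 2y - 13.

y = 10

Square both sides: 2y + 29 = (2y - 13)².
Expand and rearrange: 4y² - 54y + 140 = 0.
Solving gives y = 10 or y = 3.5.
Check each candidate in the original equation:
  y = 10: √(49) = 7, while 2y - 13 = 7 — valid.
  y = 3.5: √(36) = 6, while 2y - 13 = -6 — extraneous.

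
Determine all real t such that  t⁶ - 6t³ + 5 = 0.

Let u = t³. The equation becomes u² - 6u + 5 = 0.
Factor: (u - 1)(u - 5) = 0, so u = 1 or u = 5.
t³ = 1 gives t = 1.
t³ = 5 gives t = ∛(5) ≈ 1.71.

t = 1 or t = 1.71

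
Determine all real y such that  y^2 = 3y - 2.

Bring every term to one side: y^2 - 3y + 2 = 0.
Factor: (y - 1)(y - 2) = 0.
So y = 1 or y = 2.

y = 1 or y = 2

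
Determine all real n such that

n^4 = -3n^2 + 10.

n = -1.4142 or n = 1.4142

Let u = n^2. The equation becomes u^2 + 3u - 10 = 0.
Factor: (u - 2)(u + 5) = 0, so u = 2 or u = -5.
n^2 = 2 gives n = +/-sqrt(2) ~= +/-1.4142.
n^2 = -5 < 0 has no real solution.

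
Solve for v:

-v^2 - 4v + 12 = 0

Factor: -1(v - 2)(v + 6) = 0.
So v = 2 or v = -6.

v = -6 or v = 2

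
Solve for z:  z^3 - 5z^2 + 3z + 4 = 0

Possible rational roots are divisors of 4. Testing z = 4 gives 0, so (z - 4) is a factor.
Divide: z^3 - 5z^2 + 3z + 4 = (z - 4)(z^2 - z - 1).
Apply the quadratic formula to z^2 - z - 1 = 0: z = (1 +/- sqrt(5))/2, i.e. z ~= 1.618 or z ~= -0.618.

z = -0.618 or z = 1.618 or z = 4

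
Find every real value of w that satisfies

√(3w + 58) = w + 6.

Square both sides: 3w + 58 = (w + 6)².
Expand and rearrange: w² + 9w - 22 = 0.
Solving gives w = 2 or w = -11.
Check each candidate in the original equation:
  w = 2: √(64) = 8, while w + 6 = 8 — valid.
  w = -11: √(25) = 5, while w + 6 = -5 — extraneous.

w = 2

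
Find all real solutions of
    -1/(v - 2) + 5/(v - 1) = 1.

v = 2.382 or v = 4.618

Multiply both sides by (v - 2)(v - 1):
-(v - 1) + 5(v - 2) = (v - 2)(v - 1).
Expand and collect terms: v² - 7v + 11 = 0.
By the quadratic formula, v = (7 ± √5) / 2, so v ≈ 4.618 or v ≈ 2.382.
Neither value makes a denominator zero (v ≠ 2, v ≠ 1), so both are valid.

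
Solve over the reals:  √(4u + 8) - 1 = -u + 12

Isolate the radical: √(4u + 8) = -u + 13.
Square both sides: 4u + 8 = (-u + 13)².
Expand and rearrange: u² - 30u + 161 = 0.
Solving gives u = 23 or u = 7.
Check each candidate in the original equation:
  u = 23: √(100) = 10, while -u + 13 = -10 — extraneous.
  u = 7: √(36) = 6, while -u + 13 = 6 — valid.

u = 7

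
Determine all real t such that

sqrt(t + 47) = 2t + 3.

Square both sides: t + 47 = (2t + 3)^2.
Expand and rearrange: 4t^2 + 11t - 38 = 0.
Solving gives t = 2 or t = -4.75.
Check each candidate in the original equation:
  t = 2: sqrt(49) = 7, while 2t + 3 = 7 — valid.
  t = -4.75: sqrt(42.25) = 6.5, while 2t + 3 = -6.5 — extraneous.

t = 2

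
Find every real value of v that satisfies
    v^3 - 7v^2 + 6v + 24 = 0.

v = -1.3723 or v = 4 or v = 4.3723

Possible rational roots are divisors of 24. Testing v = 4 gives 0, so (v - 4) is a factor.
Divide: v^3 - 7v^2 + 6v + 24 = (v - 4)(v^2 - 3v - 6).
Apply the quadratic formula to v^2 - 3v - 6 = 0: v = (3 +/- sqrt(33))/2, i.e. v ~= 4.3723 or v ~= -1.3723.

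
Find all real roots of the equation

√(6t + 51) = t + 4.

t = 5

Square both sides: 6t + 51 = (t + 4)².
Expand and rearrange: t² + 2t - 35 = 0.
Solving gives t = 5 or t = -7.
Check each candidate in the original equation:
  t = 5: √(81) = 9, while t + 4 = 9 — valid.
  t = -7: √(9) = 3, while t + 4 = -3 — extraneous.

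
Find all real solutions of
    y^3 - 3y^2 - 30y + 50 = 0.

Possible rational roots are divisors of 50. Testing y = -5 gives 0, so (y + 5) is a factor.
Divide: y^3 - 3y^2 - 30y + 50 = (y + 5)(y^2 - 8y + 10).
Apply the quadratic formula to y^2 - 8y + 10 = 0: y = (8 +/- sqrt(24))/2, i.e. y ~= 6.4495 or y ~= 1.5505.

y = -5 or y = 1.5505 or y = 6.4495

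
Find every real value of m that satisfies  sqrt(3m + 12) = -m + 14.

m = 8

Square both sides: 3m + 12 = (-m + 14)^2.
Expand and rearrange: m^2 - 31m + 184 = 0.
Solving gives m = 23 or m = 8.
Check each candidate in the original equation:
  m = 23: sqrt(81) = 9, while -m + 14 = -9 — extraneous.
  m = 8: sqrt(36) = 6, while -m + 14 = 6 — valid.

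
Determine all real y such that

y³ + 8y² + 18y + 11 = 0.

y = -4.618 or y = -2.382 or y = -1

Possible rational roots are divisors of 11. Testing y = -1 gives 0, so (y + 1) is a factor.
Divide: y³ + 8y² + 18y + 11 = (y + 1)(y² + 7y + 11).
Apply the quadratic formula to y² + 7y + 11 = 0: y = (-7 ± √5)/2, i.e. y ≈ -2.382 or y ≈ -4.618.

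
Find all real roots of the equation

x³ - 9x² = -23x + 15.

x = 1 or x = 3 or x = 5

Rearrange: x³ - 9x² + 23x - 15 = 0.
Possible rational roots are divisors of -15. Testing x = 5 gives 0, so (x - 5) is a factor.
Divide: x³ - 9x² + 23x - 15 = (x - 5)(x² - 4x + 3).
Factor the quadratic: x = 3 or x = 1.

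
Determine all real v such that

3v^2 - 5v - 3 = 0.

v = -0.4684 or v = 2.135

Discriminant: (-5)^2 - 4*3*(-3) = 61.
Quadratic formula: v = (5 +/- sqrt(61)) / 6.
So v = 5/6 + sqrt(61)/6 ~= 2.135 or v = 5/6 - sqrt(61)/6 ~= -0.4684.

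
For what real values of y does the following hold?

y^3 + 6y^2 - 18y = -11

Rearrange: y^3 + 6y^2 - 18y + 11 = 0.
Possible rational roots are divisors of 11. Testing y = 1 gives 0, so (y - 1) is a factor.
Divide: y^3 + 6y^2 - 18y + 11 = (y - 1)(y^2 + 7y - 11).
Apply the quadratic formula to y^2 + 7y - 11 = 0: y = (-7 +/- sqrt(93))/2, i.e. y ~= 1.3218 or y ~= -8.3218.

y = -8.3218 or y = 1 or y = 1.3218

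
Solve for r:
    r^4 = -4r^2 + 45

Let u = r^2. The equation becomes u^2 + 4u - 45 = 0.
Factor: (u + 9)(u - 5) = 0, so u = -9 or u = 5.
r^2 = -9 < 0 has no real solution.
r^2 = 5 gives r = +/-sqrt(5) ~= +/-2.2361.

r = -2.2361 or r = 2.2361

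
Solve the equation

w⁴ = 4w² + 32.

w = -2.8284 or w = 2.8284

Let u = w². The equation becomes u² - 4u - 32 = 0.
Factor: (u - 8)(u + 4) = 0, so u = 8 or u = -4.
w² = 8 gives w = ±2·√(2) ≈ ±2.8284.
w² = -4 < 0 has no real solution.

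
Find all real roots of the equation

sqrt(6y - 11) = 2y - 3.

Square both sides: 6y - 11 = (2y - 3)^2.
Expand and rearrange: 4y^2 - 18y + 20 = 0.
Solving gives y = 2.5 or y = 2.
Check each candidate in the original equation:
  y = 2.5: sqrt(4) = 2, while 2y - 3 = 2 — valid.
  y = 2: sqrt(1) = 1, while 2y - 3 = 1 — valid.

y = 2 or y = 2.5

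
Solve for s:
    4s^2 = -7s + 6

Rearrange to standard form: 4s^2 + 7s - 6 = 0.
Discriminant: (7)^2 - 4*4*(-6) = 145.
Quadratic formula: s = (-7 +/- sqrt(145)) / 8.
So s = -7/8 + sqrt(145)/8 ~= 0.6302 or s = -sqrt(145)/8 - 7/8 ~= -2.3802.

s = -2.3802 or s = 0.6302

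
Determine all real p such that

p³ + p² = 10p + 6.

p = -3.4142 or p = -0.5858 or p = 3

Rearrange: p³ + p² - 10p - 6 = 0.
Possible rational roots are divisors of -6. Testing p = 3 gives 0, so (p - 3) is a factor.
Divide: p³ + p² - 10p - 6 = (p - 3)(p² + 4p + 2).
Apply the quadratic formula to p² + 4p + 2 = 0: p = (-4 ± √8)/2, i.e. p ≈ -0.5858 or p ≈ -3.4142.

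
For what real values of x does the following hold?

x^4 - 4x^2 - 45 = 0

Let u = x^2. The equation becomes u^2 - 4u - 45 = 0.
Factor: (u - 9)(u + 5) = 0, so u = 9 or u = -5.
x^2 = 9 gives x = +/-3.
x^2 = -5 < 0 has no real solution.

x = -3 or x = 3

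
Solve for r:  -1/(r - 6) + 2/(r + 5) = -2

r = -5.9599 or r = 6.4599

Multiply both sides by (r - 6)(r + 5):
-(r + 5) + 2(r - 6) = -2(r - 6)(r + 5).
Expand and collect terms: -2r² + r + 77 = 0.
By the quadratic formula, r = (-1 ± √617) / -4, so r ≈ -5.9599 or r ≈ 6.4599.
Neither value makes a denominator zero (r ≠ 6, r ≠ -5), so both are valid.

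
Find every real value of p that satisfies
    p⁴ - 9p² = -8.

p = -2.8284 or p = -1 or p = 1 or p = 2.8284

Let u = p². The equation becomes u² - 9u + 8 = 0.
Factor: (u - 8)(u - 1) = 0, so u = 8 or u = 1.
p² = 8 gives p = ±2·√(2) ≈ ±2.8284.
p² = 1 gives p = ±1.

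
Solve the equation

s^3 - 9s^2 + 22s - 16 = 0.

Possible rational roots are divisors of -16. Testing s = 2 gives 0, so (s - 2) is a factor.
Divide: s^3 - 9s^2 + 22s - 16 = (s - 2)(s^2 - 7s + 8).
Apply the quadratic formula to s^2 - 7s + 8 = 0: s = (7 +/- sqrt(17))/2, i.e. s ~= 5.5616 or s ~= 1.4384.

s = 1.4384 or s = 2 or s = 5.5616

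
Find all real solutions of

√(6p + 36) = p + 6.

p = -6 or p = 0

Square both sides: 6p + 36 = (p + 6)².
Expand and rearrange: p² + 6p = 0.
Solving gives p = 0 or p = -6.
Check each candidate in the original equation:
  p = 0: √(36) = 6, while p + 6 = 6 — valid.
  p = -6: √(0) = 0, while p + 6 = 0 — valid.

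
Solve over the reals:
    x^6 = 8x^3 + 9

Let u = x^3. The equation becomes u^2 - 8u - 9 = 0.
Factor: (u + 1)(u - 9) = 0, so u = -1 or u = 9.
x^3 = -1 gives x = -1.
x^3 = 9 gives x = (9)^(1/3) ~= 2.0801.

x = -1 or x = 2.0801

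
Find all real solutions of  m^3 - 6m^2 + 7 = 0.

Possible rational roots are divisors of 7. Testing m = -1 gives 0, so (m + 1) is a factor.
Divide: m^3 - 6m^2 + 7 = (m + 1)(m^2 - 7m + 7).
Apply the quadratic formula to m^2 - 7m + 7 = 0: m = (7 +/- sqrt(21))/2, i.e. m ~= 5.7913 or m ~= 1.2087.

m = -1 or m = 1.2087 or m = 5.7913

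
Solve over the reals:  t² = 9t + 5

t = -0.5249 or t = 9.5249

Rearrange to standard form: t² - 9t - 5 = 0.
Discriminant: (-9)² − 4·1·(-5) = 101.
Quadratic formula: t = (9 ± √101) / 2.
So t = 9/2 + √(101)/2 ≈ 9.5249 or t = 9/2 - √(101)/2 ≈ -0.5249.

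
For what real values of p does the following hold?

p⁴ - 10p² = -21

Let u = p². The equation becomes u² - 10u + 21 = 0.
Factor: (u - 3)(u - 7) = 0, so u = 3 or u = 7.
p² = 3 gives p = ±√(3) ≈ ±1.7321.
p² = 7 gives p = ±√(7) ≈ ±2.6458.

p = -2.6458 or p = -1.7321 or p = 1.7321 or p = 2.6458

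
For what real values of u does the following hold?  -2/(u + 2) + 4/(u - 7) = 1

u = -3.4462 or u = 10.4462

Multiply both sides by (u + 2)(u - 7):
-2(u - 7) + 4(u + 2) = (u + 2)(u - 7).
Expand and collect terms: u^2 - 7u - 36 = 0.
By the quadratic formula, u = (7 +/- sqrt(193)) / 2, so u ~= 10.4462 or u ~= -3.4462.
Neither value makes a denominator zero (u != -2, u != 7), so both are valid.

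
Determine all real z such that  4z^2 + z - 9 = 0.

Discriminant: (1)^2 - 4*4*(-9) = 145.
Quadratic formula: z = (-1 +/- sqrt(145)) / 8.
So z = -1/8 + sqrt(145)/8 ~= 1.3802 or z = -sqrt(145)/8 - 1/8 ~= -1.6302.

z = -1.6302 or z = 1.3802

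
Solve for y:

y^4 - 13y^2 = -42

y = -2.6458 or y = -2.4495 or y = 2.4495 or y = 2.6458

Let u = y^2. The equation becomes u^2 - 13u + 42 = 0.
Factor: (u - 7)(u - 6) = 0, so u = 7 or u = 6.
y^2 = 7 gives y = +/-sqrt(7) ~= +/-2.6458.
y^2 = 6 gives y = +/-sqrt(6) ~= +/-2.4495.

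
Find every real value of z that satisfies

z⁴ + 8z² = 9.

z = -1 or z = 1

Let u = z². The equation becomes u² + 8u - 9 = 0.
Factor: (u - 1)(u + 9) = 0, so u = 1 or u = -9.
z² = 1 gives z = ±1.
z² = -9 < 0 has no real solution.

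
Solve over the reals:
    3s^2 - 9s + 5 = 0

s = 0.7362 or s = 2.2638

Discriminant: (-9)^2 - 4*3*5 = 21.
Quadratic formula: s = (9 +/- sqrt(21)) / 6.
So s = sqrt(21)/6 + 3/2 ~= 2.2638 or s = 3/2 - sqrt(21)/6 ~= 0.7362.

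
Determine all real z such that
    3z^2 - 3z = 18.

Bring every term to one side: 3z^2 - 3z - 18 = 0.
Factor: 3(z + 2)(z - 3) = 0.
So z = -2 or z = 3.

z = -2 or z = 3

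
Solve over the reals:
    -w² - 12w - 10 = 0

Discriminant: (-12)² − 4·(-1)·(-10) = 104.
Quadratic formula: w = (12 ± √104) / (-2).
So w = -6 - √(26) ≈ -11.099 or w = -6 + √(26) ≈ -0.901.

w = -11.099 or w = -0.901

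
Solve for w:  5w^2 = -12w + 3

Rearrange to standard form: 5w^2 + 12w - 3 = 0.
Discriminant: (12)^2 - 4*5*(-3) = 204.
Quadratic formula: w = (-12 +/- sqrt(204)) / 10.
So w = -6/5 + sqrt(51)/5 ~= 0.2283 or w = -sqrt(51)/5 - 6/5 ~= -2.6283.

w = -2.6283 or w = 0.2283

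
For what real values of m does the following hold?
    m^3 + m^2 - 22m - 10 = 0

Possible rational roots are divisors of -10. Testing m = -5 gives 0, so (m + 5) is a factor.
Divide: m^3 + m^2 - 22m - 10 = (m + 5)(m^2 - 4m - 2).
Apply the quadratic formula to m^2 - 4m - 2 = 0: m = (4 +/- sqrt(24))/2, i.e. m ~= 4.4495 or m ~= -0.4495.

m = -5 or m = -0.4495 or m = 4.4495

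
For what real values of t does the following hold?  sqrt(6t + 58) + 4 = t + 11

Isolate the radical: sqrt(6t + 58) = t + 7.
Square both sides: 6t + 58 = (t + 7)^2.
Expand and rearrange: t^2 + 8t - 9 = 0.
Solving gives t = 1 or t = -9.
Check each candidate in the original equation:
  t = 1: sqrt(64) = 8, while t + 7 = 8 — valid.
  t = -9: sqrt(4) = 2, while t + 7 = -2 — extraneous.

t = 1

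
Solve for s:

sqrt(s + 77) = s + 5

s = 4

Square both sides: s + 77 = (s + 5)^2.
Expand and rearrange: s^2 + 9s - 52 = 0.
Solving gives s = 4 or s = -13.
Check each candidate in the original equation:
  s = 4: sqrt(81) = 9, while s + 5 = 9 — valid.
  s = -13: sqrt(64) = 8, while s + 5 = -8 — extraneous.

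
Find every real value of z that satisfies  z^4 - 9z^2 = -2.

Let u = z^2. The equation becomes u^2 - 9u + 2 = 0.
By the quadratic formula, u = sqrt(73)/2 + 9/2 or u = 9/2 - sqrt(73)/2.
z^2 = sqrt(73)/2 + 9/2 gives z = +/-sqrt(sqrt(73)/2 + 9/2) ~= +/-2.9618.
z^2 = 9/2 - sqrt(73)/2 gives z = +/-sqrt(9/2 - sqrt(73)/2) ~= +/-0.4775.

z = -2.9618 or z = -0.4775 or z = 0.4775 or z = 2.9618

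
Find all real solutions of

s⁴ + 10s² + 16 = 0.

No real solutions.

Let u = s². The equation becomes u² + 10u + 16 = 0.
Factor: (u + 8)(u + 2) = 0, so u = -8 or u = -2.
s² = -8 < 0 has no real solution.
s² = -2 < 0 has no real solution.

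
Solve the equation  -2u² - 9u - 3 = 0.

Discriminant: (-9)² − 4·(-2)·(-3) = 57.
Quadratic formula: u = (9 ± √57) / (-4).
So u = -9/4 - √(57)/4 ≈ -4.1375 or u = -9/4 + √(57)/4 ≈ -0.3625.

u = -4.1375 or u = -0.3625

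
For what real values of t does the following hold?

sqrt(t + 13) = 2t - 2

t = 3

Square both sides: t + 13 = (2t - 2)^2.
Expand and rearrange: 4t^2 - 9t - 9 = 0.
Solving gives t = 3 or t = -0.75.
Check each candidate in the original equation:
  t = 3: sqrt(16) = 4, while 2t - 2 = 4 — valid.
  t = -0.75: sqrt(12.25) = 3.5, while 2t - 2 = -3.5 — extraneous.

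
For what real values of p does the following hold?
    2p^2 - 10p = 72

p = -4 or p = 9

Bring every term to one side: 2p^2 - 10p - 72 = 0.
Factor: 2(p + 4)(p - 9) = 0.
So p = -4 or p = 9.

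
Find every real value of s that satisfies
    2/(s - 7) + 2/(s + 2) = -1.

Multiply both sides by (s - 7)(s + 2):
2(s + 2) + 2(s - 7) = -(s - 7)(s + 2).
Expand and collect terms: -s^2 + s + 24 = 0.
By the quadratic formula, s = (-1 +/- sqrt(97)) / -2, so s ~= -4.4244 or s ~= 5.4244.
Neither value makes a denominator zero (s != 7, s != -2), so both are valid.

s = -4.4244 or s = 5.4244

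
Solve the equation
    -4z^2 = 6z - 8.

Rearrange to standard form: -4z^2 - 6z + 8 = 0.
Discriminant: (-6)^2 - 4*(-4)*8 = 164.
Quadratic formula: z = (6 +/- sqrt(164)) / (-8).
So z = -sqrt(41)/4 - 3/4 ~= -2.3508 or z = -3/4 + sqrt(41)/4 ~= 0.8508.

z = -2.3508 or z = 0.8508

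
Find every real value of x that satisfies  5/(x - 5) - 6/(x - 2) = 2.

Multiply both sides by (x - 5)(x - 2):
5(x - 2) - 6(x - 5) = 2(x - 5)(x - 2).
Expand and collect terms: 2x^2 - 13x = 0.
Factor or apply the quadratic formula: x = 6.5 or x = 0.
Neither value makes a denominator zero (x != 5, x != 2), so both are valid.

x = 0 or x = 6.5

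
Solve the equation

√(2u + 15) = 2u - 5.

Square both sides: 2u + 15 = (2u - 5)².
Expand and rearrange: 4u² - 22u + 10 = 0.
Solving gives u = 5 or u = 0.5.
Check each candidate in the original equation:
  u = 5: √(25) = 5, while 2u - 5 = 5 — valid.
  u = 0.5: √(16) = 4, while 2u - 5 = -4 — extraneous.

u = 5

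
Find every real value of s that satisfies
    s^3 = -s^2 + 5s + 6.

Rearrange: s^3 + s^2 - 5s - 6 = 0.
Possible rational roots are divisors of -6. Testing s = -2 gives 0, so (s + 2) is a factor.
Divide: s^3 + s^2 - 5s - 6 = (s + 2)(s^2 - s - 3).
Apply the quadratic formula to s^2 - s - 3 = 0: s = (1 +/- sqrt(13))/2, i.e. s ~= 2.3028 or s ~= -1.3028.

s = -2 or s = -1.3028 or s = 2.3028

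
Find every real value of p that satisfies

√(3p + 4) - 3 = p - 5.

p = 7

Isolate the radical: √(3p + 4) = p - 2.
Square both sides: 3p + 4 = (p - 2)².
Expand and rearrange: p² - 7p = 0.
Solving gives p = 7 or p = 0.
Check each candidate in the original equation:
  p = 7: √(25) = 5, while p - 2 = 5 — valid.
  p = 0: √(4) = 2, while p - 2 = -2 — extraneous.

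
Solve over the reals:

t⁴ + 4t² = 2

t = -0.6704 or t = 0.6704

Let u = t². The equation becomes u² + 4u - 2 = 0.
By the quadratic formula, u = -2 + √(6) or u = -√(6) - 2.
t² = -2 + √(6) gives t = ±√(-2 + √(6)) ≈ ±0.6704.
t² = -√(6) - 2 < 0 has no real solution.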